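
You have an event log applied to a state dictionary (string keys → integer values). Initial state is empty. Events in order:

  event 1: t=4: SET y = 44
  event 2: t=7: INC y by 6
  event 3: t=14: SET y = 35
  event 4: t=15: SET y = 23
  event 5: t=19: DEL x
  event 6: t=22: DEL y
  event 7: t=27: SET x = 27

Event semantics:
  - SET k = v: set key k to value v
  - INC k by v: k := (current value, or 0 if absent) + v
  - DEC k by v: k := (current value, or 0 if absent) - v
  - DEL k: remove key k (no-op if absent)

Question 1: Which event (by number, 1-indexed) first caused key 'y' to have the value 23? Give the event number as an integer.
Looking for first event where y becomes 23:
  event 1: y = 44
  event 2: y = 50
  event 3: y = 35
  event 4: y 35 -> 23  <-- first match

Answer: 4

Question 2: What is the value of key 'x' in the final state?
Track key 'x' through all 7 events:
  event 1 (t=4: SET y = 44): x unchanged
  event 2 (t=7: INC y by 6): x unchanged
  event 3 (t=14: SET y = 35): x unchanged
  event 4 (t=15: SET y = 23): x unchanged
  event 5 (t=19: DEL x): x (absent) -> (absent)
  event 6 (t=22: DEL y): x unchanged
  event 7 (t=27: SET x = 27): x (absent) -> 27
Final: x = 27

Answer: 27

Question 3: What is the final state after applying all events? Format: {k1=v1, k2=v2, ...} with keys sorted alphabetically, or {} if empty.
  after event 1 (t=4: SET y = 44): {y=44}
  after event 2 (t=7: INC y by 6): {y=50}
  after event 3 (t=14: SET y = 35): {y=35}
  after event 4 (t=15: SET y = 23): {y=23}
  after event 5 (t=19: DEL x): {y=23}
  after event 6 (t=22: DEL y): {}
  after event 7 (t=27: SET x = 27): {x=27}

Answer: {x=27}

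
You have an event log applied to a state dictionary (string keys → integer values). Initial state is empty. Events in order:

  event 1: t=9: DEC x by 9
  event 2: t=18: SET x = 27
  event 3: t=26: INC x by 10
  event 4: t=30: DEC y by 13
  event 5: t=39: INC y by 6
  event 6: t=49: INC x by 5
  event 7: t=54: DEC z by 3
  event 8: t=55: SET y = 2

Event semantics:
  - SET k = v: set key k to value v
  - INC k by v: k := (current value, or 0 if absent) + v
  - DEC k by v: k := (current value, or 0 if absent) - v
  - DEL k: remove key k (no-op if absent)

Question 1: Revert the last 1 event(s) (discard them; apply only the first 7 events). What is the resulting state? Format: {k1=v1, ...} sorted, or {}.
Keep first 7 events (discard last 1):
  after event 1 (t=9: DEC x by 9): {x=-9}
  after event 2 (t=18: SET x = 27): {x=27}
  after event 3 (t=26: INC x by 10): {x=37}
  after event 4 (t=30: DEC y by 13): {x=37, y=-13}
  after event 5 (t=39: INC y by 6): {x=37, y=-7}
  after event 6 (t=49: INC x by 5): {x=42, y=-7}
  after event 7 (t=54: DEC z by 3): {x=42, y=-7, z=-3}

Answer: {x=42, y=-7, z=-3}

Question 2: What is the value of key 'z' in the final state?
Answer: -3

Derivation:
Track key 'z' through all 8 events:
  event 1 (t=9: DEC x by 9): z unchanged
  event 2 (t=18: SET x = 27): z unchanged
  event 3 (t=26: INC x by 10): z unchanged
  event 4 (t=30: DEC y by 13): z unchanged
  event 5 (t=39: INC y by 6): z unchanged
  event 6 (t=49: INC x by 5): z unchanged
  event 7 (t=54: DEC z by 3): z (absent) -> -3
  event 8 (t=55: SET y = 2): z unchanged
Final: z = -3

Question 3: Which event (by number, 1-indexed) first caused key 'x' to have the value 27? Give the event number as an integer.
Answer: 2

Derivation:
Looking for first event where x becomes 27:
  event 1: x = -9
  event 2: x -9 -> 27  <-- first match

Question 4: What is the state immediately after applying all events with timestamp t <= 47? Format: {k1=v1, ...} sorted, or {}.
Answer: {x=37, y=-7}

Derivation:
Apply events with t <= 47 (5 events):
  after event 1 (t=9: DEC x by 9): {x=-9}
  after event 2 (t=18: SET x = 27): {x=27}
  after event 3 (t=26: INC x by 10): {x=37}
  after event 4 (t=30: DEC y by 13): {x=37, y=-13}
  after event 5 (t=39: INC y by 6): {x=37, y=-7}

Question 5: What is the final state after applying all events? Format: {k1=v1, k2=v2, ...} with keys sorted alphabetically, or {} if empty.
Answer: {x=42, y=2, z=-3}

Derivation:
  after event 1 (t=9: DEC x by 9): {x=-9}
  after event 2 (t=18: SET x = 27): {x=27}
  after event 3 (t=26: INC x by 10): {x=37}
  after event 4 (t=30: DEC y by 13): {x=37, y=-13}
  after event 5 (t=39: INC y by 6): {x=37, y=-7}
  after event 6 (t=49: INC x by 5): {x=42, y=-7}
  after event 7 (t=54: DEC z by 3): {x=42, y=-7, z=-3}
  after event 8 (t=55: SET y = 2): {x=42, y=2, z=-3}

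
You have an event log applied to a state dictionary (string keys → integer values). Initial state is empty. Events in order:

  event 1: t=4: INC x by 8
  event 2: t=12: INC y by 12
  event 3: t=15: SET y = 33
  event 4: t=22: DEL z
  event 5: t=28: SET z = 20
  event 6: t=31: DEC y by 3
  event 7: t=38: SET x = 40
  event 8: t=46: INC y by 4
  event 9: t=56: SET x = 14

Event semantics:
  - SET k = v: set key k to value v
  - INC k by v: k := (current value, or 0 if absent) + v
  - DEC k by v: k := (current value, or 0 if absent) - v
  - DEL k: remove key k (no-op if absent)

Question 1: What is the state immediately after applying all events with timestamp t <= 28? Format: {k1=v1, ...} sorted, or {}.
Answer: {x=8, y=33, z=20}

Derivation:
Apply events with t <= 28 (5 events):
  after event 1 (t=4: INC x by 8): {x=8}
  after event 2 (t=12: INC y by 12): {x=8, y=12}
  after event 3 (t=15: SET y = 33): {x=8, y=33}
  after event 4 (t=22: DEL z): {x=8, y=33}
  after event 5 (t=28: SET z = 20): {x=8, y=33, z=20}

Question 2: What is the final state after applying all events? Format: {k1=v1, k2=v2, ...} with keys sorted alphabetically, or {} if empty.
  after event 1 (t=4: INC x by 8): {x=8}
  after event 2 (t=12: INC y by 12): {x=8, y=12}
  after event 3 (t=15: SET y = 33): {x=8, y=33}
  after event 4 (t=22: DEL z): {x=8, y=33}
  after event 5 (t=28: SET z = 20): {x=8, y=33, z=20}
  after event 6 (t=31: DEC y by 3): {x=8, y=30, z=20}
  after event 7 (t=38: SET x = 40): {x=40, y=30, z=20}
  after event 8 (t=46: INC y by 4): {x=40, y=34, z=20}
  after event 9 (t=56: SET x = 14): {x=14, y=34, z=20}

Answer: {x=14, y=34, z=20}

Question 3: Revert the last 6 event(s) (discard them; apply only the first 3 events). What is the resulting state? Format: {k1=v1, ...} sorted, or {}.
Answer: {x=8, y=33}

Derivation:
Keep first 3 events (discard last 6):
  after event 1 (t=4: INC x by 8): {x=8}
  after event 2 (t=12: INC y by 12): {x=8, y=12}
  after event 3 (t=15: SET y = 33): {x=8, y=33}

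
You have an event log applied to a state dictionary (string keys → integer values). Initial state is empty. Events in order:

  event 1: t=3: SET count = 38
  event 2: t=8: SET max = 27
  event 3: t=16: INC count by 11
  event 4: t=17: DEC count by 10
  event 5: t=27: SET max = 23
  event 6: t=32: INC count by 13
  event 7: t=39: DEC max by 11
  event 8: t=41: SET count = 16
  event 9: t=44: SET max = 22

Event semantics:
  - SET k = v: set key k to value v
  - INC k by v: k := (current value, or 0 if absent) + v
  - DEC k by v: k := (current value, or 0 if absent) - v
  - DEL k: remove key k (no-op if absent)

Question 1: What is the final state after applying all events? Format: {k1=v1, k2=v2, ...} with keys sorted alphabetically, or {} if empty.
  after event 1 (t=3: SET count = 38): {count=38}
  after event 2 (t=8: SET max = 27): {count=38, max=27}
  after event 3 (t=16: INC count by 11): {count=49, max=27}
  after event 4 (t=17: DEC count by 10): {count=39, max=27}
  after event 5 (t=27: SET max = 23): {count=39, max=23}
  after event 6 (t=32: INC count by 13): {count=52, max=23}
  after event 7 (t=39: DEC max by 11): {count=52, max=12}
  after event 8 (t=41: SET count = 16): {count=16, max=12}
  after event 9 (t=44: SET max = 22): {count=16, max=22}

Answer: {count=16, max=22}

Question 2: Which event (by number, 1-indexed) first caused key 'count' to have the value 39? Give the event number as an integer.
Looking for first event where count becomes 39:
  event 1: count = 38
  event 2: count = 38
  event 3: count = 49
  event 4: count 49 -> 39  <-- first match

Answer: 4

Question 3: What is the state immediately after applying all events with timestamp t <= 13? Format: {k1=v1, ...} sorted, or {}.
Apply events with t <= 13 (2 events):
  after event 1 (t=3: SET count = 38): {count=38}
  after event 2 (t=8: SET max = 27): {count=38, max=27}

Answer: {count=38, max=27}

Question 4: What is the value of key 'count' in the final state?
Answer: 16

Derivation:
Track key 'count' through all 9 events:
  event 1 (t=3: SET count = 38): count (absent) -> 38
  event 2 (t=8: SET max = 27): count unchanged
  event 3 (t=16: INC count by 11): count 38 -> 49
  event 4 (t=17: DEC count by 10): count 49 -> 39
  event 5 (t=27: SET max = 23): count unchanged
  event 6 (t=32: INC count by 13): count 39 -> 52
  event 7 (t=39: DEC max by 11): count unchanged
  event 8 (t=41: SET count = 16): count 52 -> 16
  event 9 (t=44: SET max = 22): count unchanged
Final: count = 16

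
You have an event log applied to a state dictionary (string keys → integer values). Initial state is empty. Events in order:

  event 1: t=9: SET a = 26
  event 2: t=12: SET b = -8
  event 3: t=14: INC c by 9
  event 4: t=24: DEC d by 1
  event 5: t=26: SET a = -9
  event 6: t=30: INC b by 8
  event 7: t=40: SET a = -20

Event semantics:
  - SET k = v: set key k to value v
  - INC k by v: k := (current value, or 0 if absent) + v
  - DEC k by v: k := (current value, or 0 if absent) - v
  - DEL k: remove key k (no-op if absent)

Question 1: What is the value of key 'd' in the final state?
Answer: -1

Derivation:
Track key 'd' through all 7 events:
  event 1 (t=9: SET a = 26): d unchanged
  event 2 (t=12: SET b = -8): d unchanged
  event 3 (t=14: INC c by 9): d unchanged
  event 4 (t=24: DEC d by 1): d (absent) -> -1
  event 5 (t=26: SET a = -9): d unchanged
  event 6 (t=30: INC b by 8): d unchanged
  event 7 (t=40: SET a = -20): d unchanged
Final: d = -1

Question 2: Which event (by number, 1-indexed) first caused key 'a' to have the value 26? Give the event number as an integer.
Answer: 1

Derivation:
Looking for first event where a becomes 26:
  event 1: a (absent) -> 26  <-- first match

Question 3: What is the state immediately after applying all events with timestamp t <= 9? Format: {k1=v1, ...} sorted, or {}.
Apply events with t <= 9 (1 events):
  after event 1 (t=9: SET a = 26): {a=26}

Answer: {a=26}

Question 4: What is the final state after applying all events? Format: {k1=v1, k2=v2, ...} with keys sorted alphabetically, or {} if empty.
Answer: {a=-20, b=0, c=9, d=-1}

Derivation:
  after event 1 (t=9: SET a = 26): {a=26}
  after event 2 (t=12: SET b = -8): {a=26, b=-8}
  after event 3 (t=14: INC c by 9): {a=26, b=-8, c=9}
  after event 4 (t=24: DEC d by 1): {a=26, b=-8, c=9, d=-1}
  after event 5 (t=26: SET a = -9): {a=-9, b=-8, c=9, d=-1}
  after event 6 (t=30: INC b by 8): {a=-9, b=0, c=9, d=-1}
  after event 7 (t=40: SET a = -20): {a=-20, b=0, c=9, d=-1}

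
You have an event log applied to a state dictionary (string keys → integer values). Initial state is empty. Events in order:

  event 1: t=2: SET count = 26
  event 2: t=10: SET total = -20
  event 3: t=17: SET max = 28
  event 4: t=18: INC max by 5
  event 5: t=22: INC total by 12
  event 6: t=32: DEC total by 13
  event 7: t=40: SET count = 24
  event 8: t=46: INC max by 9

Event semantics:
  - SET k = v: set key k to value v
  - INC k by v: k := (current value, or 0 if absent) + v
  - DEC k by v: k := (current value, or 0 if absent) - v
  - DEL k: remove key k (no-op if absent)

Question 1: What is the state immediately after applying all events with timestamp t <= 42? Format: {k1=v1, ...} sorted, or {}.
Apply events with t <= 42 (7 events):
  after event 1 (t=2: SET count = 26): {count=26}
  after event 2 (t=10: SET total = -20): {count=26, total=-20}
  after event 3 (t=17: SET max = 28): {count=26, max=28, total=-20}
  after event 4 (t=18: INC max by 5): {count=26, max=33, total=-20}
  after event 5 (t=22: INC total by 12): {count=26, max=33, total=-8}
  after event 6 (t=32: DEC total by 13): {count=26, max=33, total=-21}
  after event 7 (t=40: SET count = 24): {count=24, max=33, total=-21}

Answer: {count=24, max=33, total=-21}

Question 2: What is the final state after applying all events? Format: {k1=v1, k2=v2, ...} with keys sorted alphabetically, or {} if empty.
  after event 1 (t=2: SET count = 26): {count=26}
  after event 2 (t=10: SET total = -20): {count=26, total=-20}
  after event 3 (t=17: SET max = 28): {count=26, max=28, total=-20}
  after event 4 (t=18: INC max by 5): {count=26, max=33, total=-20}
  after event 5 (t=22: INC total by 12): {count=26, max=33, total=-8}
  after event 6 (t=32: DEC total by 13): {count=26, max=33, total=-21}
  after event 7 (t=40: SET count = 24): {count=24, max=33, total=-21}
  after event 8 (t=46: INC max by 9): {count=24, max=42, total=-21}

Answer: {count=24, max=42, total=-21}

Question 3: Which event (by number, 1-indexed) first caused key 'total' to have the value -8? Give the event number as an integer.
Answer: 5

Derivation:
Looking for first event where total becomes -8:
  event 2: total = -20
  event 3: total = -20
  event 4: total = -20
  event 5: total -20 -> -8  <-- first match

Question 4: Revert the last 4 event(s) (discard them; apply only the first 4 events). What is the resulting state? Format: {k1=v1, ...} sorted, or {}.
Keep first 4 events (discard last 4):
  after event 1 (t=2: SET count = 26): {count=26}
  after event 2 (t=10: SET total = -20): {count=26, total=-20}
  after event 3 (t=17: SET max = 28): {count=26, max=28, total=-20}
  after event 4 (t=18: INC max by 5): {count=26, max=33, total=-20}

Answer: {count=26, max=33, total=-20}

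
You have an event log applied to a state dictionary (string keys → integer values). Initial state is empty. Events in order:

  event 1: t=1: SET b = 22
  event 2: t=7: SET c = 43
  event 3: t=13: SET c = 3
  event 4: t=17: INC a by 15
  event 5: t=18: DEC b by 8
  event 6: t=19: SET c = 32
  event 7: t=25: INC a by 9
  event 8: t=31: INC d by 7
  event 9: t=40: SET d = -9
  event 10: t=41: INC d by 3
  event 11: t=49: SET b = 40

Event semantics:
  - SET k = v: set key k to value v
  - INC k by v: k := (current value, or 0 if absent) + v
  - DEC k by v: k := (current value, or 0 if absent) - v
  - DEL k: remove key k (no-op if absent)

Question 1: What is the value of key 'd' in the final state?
Track key 'd' through all 11 events:
  event 1 (t=1: SET b = 22): d unchanged
  event 2 (t=7: SET c = 43): d unchanged
  event 3 (t=13: SET c = 3): d unchanged
  event 4 (t=17: INC a by 15): d unchanged
  event 5 (t=18: DEC b by 8): d unchanged
  event 6 (t=19: SET c = 32): d unchanged
  event 7 (t=25: INC a by 9): d unchanged
  event 8 (t=31: INC d by 7): d (absent) -> 7
  event 9 (t=40: SET d = -9): d 7 -> -9
  event 10 (t=41: INC d by 3): d -9 -> -6
  event 11 (t=49: SET b = 40): d unchanged
Final: d = -6

Answer: -6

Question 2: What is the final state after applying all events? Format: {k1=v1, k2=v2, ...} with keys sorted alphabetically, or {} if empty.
  after event 1 (t=1: SET b = 22): {b=22}
  after event 2 (t=7: SET c = 43): {b=22, c=43}
  after event 3 (t=13: SET c = 3): {b=22, c=3}
  after event 4 (t=17: INC a by 15): {a=15, b=22, c=3}
  after event 5 (t=18: DEC b by 8): {a=15, b=14, c=3}
  after event 6 (t=19: SET c = 32): {a=15, b=14, c=32}
  after event 7 (t=25: INC a by 9): {a=24, b=14, c=32}
  after event 8 (t=31: INC d by 7): {a=24, b=14, c=32, d=7}
  after event 9 (t=40: SET d = -9): {a=24, b=14, c=32, d=-9}
  after event 10 (t=41: INC d by 3): {a=24, b=14, c=32, d=-6}
  after event 11 (t=49: SET b = 40): {a=24, b=40, c=32, d=-6}

Answer: {a=24, b=40, c=32, d=-6}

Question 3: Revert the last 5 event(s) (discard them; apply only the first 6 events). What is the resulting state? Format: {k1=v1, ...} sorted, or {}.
Keep first 6 events (discard last 5):
  after event 1 (t=1: SET b = 22): {b=22}
  after event 2 (t=7: SET c = 43): {b=22, c=43}
  after event 3 (t=13: SET c = 3): {b=22, c=3}
  after event 4 (t=17: INC a by 15): {a=15, b=22, c=3}
  after event 5 (t=18: DEC b by 8): {a=15, b=14, c=3}
  after event 6 (t=19: SET c = 32): {a=15, b=14, c=32}

Answer: {a=15, b=14, c=32}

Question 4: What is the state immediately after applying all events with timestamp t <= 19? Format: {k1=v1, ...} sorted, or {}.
Answer: {a=15, b=14, c=32}

Derivation:
Apply events with t <= 19 (6 events):
  after event 1 (t=1: SET b = 22): {b=22}
  after event 2 (t=7: SET c = 43): {b=22, c=43}
  after event 3 (t=13: SET c = 3): {b=22, c=3}
  after event 4 (t=17: INC a by 15): {a=15, b=22, c=3}
  after event 5 (t=18: DEC b by 8): {a=15, b=14, c=3}
  after event 6 (t=19: SET c = 32): {a=15, b=14, c=32}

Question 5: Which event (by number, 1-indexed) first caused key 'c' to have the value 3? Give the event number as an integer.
Answer: 3

Derivation:
Looking for first event where c becomes 3:
  event 2: c = 43
  event 3: c 43 -> 3  <-- first match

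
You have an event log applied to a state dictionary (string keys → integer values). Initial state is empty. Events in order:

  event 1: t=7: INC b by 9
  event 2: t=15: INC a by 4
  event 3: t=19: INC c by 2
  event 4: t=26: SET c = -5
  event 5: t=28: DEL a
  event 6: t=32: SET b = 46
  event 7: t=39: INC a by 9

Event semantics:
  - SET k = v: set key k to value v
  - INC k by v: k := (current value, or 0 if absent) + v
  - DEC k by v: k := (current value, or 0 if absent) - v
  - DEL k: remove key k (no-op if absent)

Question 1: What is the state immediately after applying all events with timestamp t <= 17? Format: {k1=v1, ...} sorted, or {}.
Answer: {a=4, b=9}

Derivation:
Apply events with t <= 17 (2 events):
  after event 1 (t=7: INC b by 9): {b=9}
  after event 2 (t=15: INC a by 4): {a=4, b=9}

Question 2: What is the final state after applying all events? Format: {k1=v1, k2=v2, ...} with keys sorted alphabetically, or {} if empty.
  after event 1 (t=7: INC b by 9): {b=9}
  after event 2 (t=15: INC a by 4): {a=4, b=9}
  after event 3 (t=19: INC c by 2): {a=4, b=9, c=2}
  after event 4 (t=26: SET c = -5): {a=4, b=9, c=-5}
  after event 5 (t=28: DEL a): {b=9, c=-5}
  after event 6 (t=32: SET b = 46): {b=46, c=-5}
  after event 7 (t=39: INC a by 9): {a=9, b=46, c=-5}

Answer: {a=9, b=46, c=-5}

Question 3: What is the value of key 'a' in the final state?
Answer: 9

Derivation:
Track key 'a' through all 7 events:
  event 1 (t=7: INC b by 9): a unchanged
  event 2 (t=15: INC a by 4): a (absent) -> 4
  event 3 (t=19: INC c by 2): a unchanged
  event 4 (t=26: SET c = -5): a unchanged
  event 5 (t=28: DEL a): a 4 -> (absent)
  event 6 (t=32: SET b = 46): a unchanged
  event 7 (t=39: INC a by 9): a (absent) -> 9
Final: a = 9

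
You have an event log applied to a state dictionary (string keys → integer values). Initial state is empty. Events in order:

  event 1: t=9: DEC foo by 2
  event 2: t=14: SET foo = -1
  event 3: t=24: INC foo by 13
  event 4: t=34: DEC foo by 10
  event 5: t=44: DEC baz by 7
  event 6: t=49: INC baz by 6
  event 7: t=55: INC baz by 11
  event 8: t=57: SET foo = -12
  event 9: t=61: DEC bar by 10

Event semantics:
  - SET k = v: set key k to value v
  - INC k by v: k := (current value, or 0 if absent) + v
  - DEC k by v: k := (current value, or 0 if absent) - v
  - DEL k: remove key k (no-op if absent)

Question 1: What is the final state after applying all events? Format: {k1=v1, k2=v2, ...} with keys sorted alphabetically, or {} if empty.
  after event 1 (t=9: DEC foo by 2): {foo=-2}
  after event 2 (t=14: SET foo = -1): {foo=-1}
  after event 3 (t=24: INC foo by 13): {foo=12}
  after event 4 (t=34: DEC foo by 10): {foo=2}
  after event 5 (t=44: DEC baz by 7): {baz=-7, foo=2}
  after event 6 (t=49: INC baz by 6): {baz=-1, foo=2}
  after event 7 (t=55: INC baz by 11): {baz=10, foo=2}
  after event 8 (t=57: SET foo = -12): {baz=10, foo=-12}
  after event 9 (t=61: DEC bar by 10): {bar=-10, baz=10, foo=-12}

Answer: {bar=-10, baz=10, foo=-12}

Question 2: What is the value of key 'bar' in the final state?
Answer: -10

Derivation:
Track key 'bar' through all 9 events:
  event 1 (t=9: DEC foo by 2): bar unchanged
  event 2 (t=14: SET foo = -1): bar unchanged
  event 3 (t=24: INC foo by 13): bar unchanged
  event 4 (t=34: DEC foo by 10): bar unchanged
  event 5 (t=44: DEC baz by 7): bar unchanged
  event 6 (t=49: INC baz by 6): bar unchanged
  event 7 (t=55: INC baz by 11): bar unchanged
  event 8 (t=57: SET foo = -12): bar unchanged
  event 9 (t=61: DEC bar by 10): bar (absent) -> -10
Final: bar = -10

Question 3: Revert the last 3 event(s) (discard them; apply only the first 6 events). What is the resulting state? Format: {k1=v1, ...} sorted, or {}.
Answer: {baz=-1, foo=2}

Derivation:
Keep first 6 events (discard last 3):
  after event 1 (t=9: DEC foo by 2): {foo=-2}
  after event 2 (t=14: SET foo = -1): {foo=-1}
  after event 3 (t=24: INC foo by 13): {foo=12}
  after event 4 (t=34: DEC foo by 10): {foo=2}
  after event 5 (t=44: DEC baz by 7): {baz=-7, foo=2}
  after event 6 (t=49: INC baz by 6): {baz=-1, foo=2}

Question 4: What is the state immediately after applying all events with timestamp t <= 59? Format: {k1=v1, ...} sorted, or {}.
Answer: {baz=10, foo=-12}

Derivation:
Apply events with t <= 59 (8 events):
  after event 1 (t=9: DEC foo by 2): {foo=-2}
  after event 2 (t=14: SET foo = -1): {foo=-1}
  after event 3 (t=24: INC foo by 13): {foo=12}
  after event 4 (t=34: DEC foo by 10): {foo=2}
  after event 5 (t=44: DEC baz by 7): {baz=-7, foo=2}
  after event 6 (t=49: INC baz by 6): {baz=-1, foo=2}
  after event 7 (t=55: INC baz by 11): {baz=10, foo=2}
  after event 8 (t=57: SET foo = -12): {baz=10, foo=-12}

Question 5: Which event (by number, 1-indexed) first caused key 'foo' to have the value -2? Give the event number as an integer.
Looking for first event where foo becomes -2:
  event 1: foo (absent) -> -2  <-- first match

Answer: 1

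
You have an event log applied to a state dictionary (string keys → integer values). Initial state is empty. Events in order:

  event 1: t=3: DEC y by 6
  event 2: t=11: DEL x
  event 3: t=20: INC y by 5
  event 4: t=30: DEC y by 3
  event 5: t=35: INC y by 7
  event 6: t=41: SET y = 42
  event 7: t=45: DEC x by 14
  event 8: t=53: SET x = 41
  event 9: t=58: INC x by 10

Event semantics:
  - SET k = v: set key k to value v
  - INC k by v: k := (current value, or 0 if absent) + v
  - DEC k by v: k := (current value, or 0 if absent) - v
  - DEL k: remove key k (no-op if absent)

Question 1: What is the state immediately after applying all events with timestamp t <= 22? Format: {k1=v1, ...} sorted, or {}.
Answer: {y=-1}

Derivation:
Apply events with t <= 22 (3 events):
  after event 1 (t=3: DEC y by 6): {y=-6}
  after event 2 (t=11: DEL x): {y=-6}
  after event 3 (t=20: INC y by 5): {y=-1}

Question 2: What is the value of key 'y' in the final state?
Answer: 42

Derivation:
Track key 'y' through all 9 events:
  event 1 (t=3: DEC y by 6): y (absent) -> -6
  event 2 (t=11: DEL x): y unchanged
  event 3 (t=20: INC y by 5): y -6 -> -1
  event 4 (t=30: DEC y by 3): y -1 -> -4
  event 5 (t=35: INC y by 7): y -4 -> 3
  event 6 (t=41: SET y = 42): y 3 -> 42
  event 7 (t=45: DEC x by 14): y unchanged
  event 8 (t=53: SET x = 41): y unchanged
  event 9 (t=58: INC x by 10): y unchanged
Final: y = 42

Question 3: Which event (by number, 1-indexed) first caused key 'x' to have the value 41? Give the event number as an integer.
Looking for first event where x becomes 41:
  event 7: x = -14
  event 8: x -14 -> 41  <-- first match

Answer: 8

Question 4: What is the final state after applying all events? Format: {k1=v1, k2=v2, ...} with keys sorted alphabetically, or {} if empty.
  after event 1 (t=3: DEC y by 6): {y=-6}
  after event 2 (t=11: DEL x): {y=-6}
  after event 3 (t=20: INC y by 5): {y=-1}
  after event 4 (t=30: DEC y by 3): {y=-4}
  after event 5 (t=35: INC y by 7): {y=3}
  after event 6 (t=41: SET y = 42): {y=42}
  after event 7 (t=45: DEC x by 14): {x=-14, y=42}
  after event 8 (t=53: SET x = 41): {x=41, y=42}
  after event 9 (t=58: INC x by 10): {x=51, y=42}

Answer: {x=51, y=42}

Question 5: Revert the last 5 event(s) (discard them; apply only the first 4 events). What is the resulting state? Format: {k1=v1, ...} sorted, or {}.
Keep first 4 events (discard last 5):
  after event 1 (t=3: DEC y by 6): {y=-6}
  after event 2 (t=11: DEL x): {y=-6}
  after event 3 (t=20: INC y by 5): {y=-1}
  after event 4 (t=30: DEC y by 3): {y=-4}

Answer: {y=-4}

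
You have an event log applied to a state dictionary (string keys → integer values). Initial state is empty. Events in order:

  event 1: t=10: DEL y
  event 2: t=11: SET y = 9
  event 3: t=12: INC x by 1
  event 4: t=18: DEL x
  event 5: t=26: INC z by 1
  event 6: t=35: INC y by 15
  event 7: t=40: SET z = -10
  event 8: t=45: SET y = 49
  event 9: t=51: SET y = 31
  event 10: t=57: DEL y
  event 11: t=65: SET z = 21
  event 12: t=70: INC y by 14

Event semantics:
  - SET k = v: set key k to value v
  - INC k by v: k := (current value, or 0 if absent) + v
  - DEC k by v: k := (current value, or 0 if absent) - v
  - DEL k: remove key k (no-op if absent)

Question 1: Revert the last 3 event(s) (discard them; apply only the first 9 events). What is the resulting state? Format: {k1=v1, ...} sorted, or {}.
Answer: {y=31, z=-10}

Derivation:
Keep first 9 events (discard last 3):
  after event 1 (t=10: DEL y): {}
  after event 2 (t=11: SET y = 9): {y=9}
  after event 3 (t=12: INC x by 1): {x=1, y=9}
  after event 4 (t=18: DEL x): {y=9}
  after event 5 (t=26: INC z by 1): {y=9, z=1}
  after event 6 (t=35: INC y by 15): {y=24, z=1}
  after event 7 (t=40: SET z = -10): {y=24, z=-10}
  after event 8 (t=45: SET y = 49): {y=49, z=-10}
  after event 9 (t=51: SET y = 31): {y=31, z=-10}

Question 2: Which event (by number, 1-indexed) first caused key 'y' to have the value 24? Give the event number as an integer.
Answer: 6

Derivation:
Looking for first event where y becomes 24:
  event 2: y = 9
  event 3: y = 9
  event 4: y = 9
  event 5: y = 9
  event 6: y 9 -> 24  <-- first match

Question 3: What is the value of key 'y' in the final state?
Track key 'y' through all 12 events:
  event 1 (t=10: DEL y): y (absent) -> (absent)
  event 2 (t=11: SET y = 9): y (absent) -> 9
  event 3 (t=12: INC x by 1): y unchanged
  event 4 (t=18: DEL x): y unchanged
  event 5 (t=26: INC z by 1): y unchanged
  event 6 (t=35: INC y by 15): y 9 -> 24
  event 7 (t=40: SET z = -10): y unchanged
  event 8 (t=45: SET y = 49): y 24 -> 49
  event 9 (t=51: SET y = 31): y 49 -> 31
  event 10 (t=57: DEL y): y 31 -> (absent)
  event 11 (t=65: SET z = 21): y unchanged
  event 12 (t=70: INC y by 14): y (absent) -> 14
Final: y = 14

Answer: 14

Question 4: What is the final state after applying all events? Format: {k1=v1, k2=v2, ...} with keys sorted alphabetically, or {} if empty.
Answer: {y=14, z=21}

Derivation:
  after event 1 (t=10: DEL y): {}
  after event 2 (t=11: SET y = 9): {y=9}
  after event 3 (t=12: INC x by 1): {x=1, y=9}
  after event 4 (t=18: DEL x): {y=9}
  after event 5 (t=26: INC z by 1): {y=9, z=1}
  after event 6 (t=35: INC y by 15): {y=24, z=1}
  after event 7 (t=40: SET z = -10): {y=24, z=-10}
  after event 8 (t=45: SET y = 49): {y=49, z=-10}
  after event 9 (t=51: SET y = 31): {y=31, z=-10}
  after event 10 (t=57: DEL y): {z=-10}
  after event 11 (t=65: SET z = 21): {z=21}
  after event 12 (t=70: INC y by 14): {y=14, z=21}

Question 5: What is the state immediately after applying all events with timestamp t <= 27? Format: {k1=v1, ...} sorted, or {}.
Answer: {y=9, z=1}

Derivation:
Apply events with t <= 27 (5 events):
  after event 1 (t=10: DEL y): {}
  after event 2 (t=11: SET y = 9): {y=9}
  after event 3 (t=12: INC x by 1): {x=1, y=9}
  after event 4 (t=18: DEL x): {y=9}
  after event 5 (t=26: INC z by 1): {y=9, z=1}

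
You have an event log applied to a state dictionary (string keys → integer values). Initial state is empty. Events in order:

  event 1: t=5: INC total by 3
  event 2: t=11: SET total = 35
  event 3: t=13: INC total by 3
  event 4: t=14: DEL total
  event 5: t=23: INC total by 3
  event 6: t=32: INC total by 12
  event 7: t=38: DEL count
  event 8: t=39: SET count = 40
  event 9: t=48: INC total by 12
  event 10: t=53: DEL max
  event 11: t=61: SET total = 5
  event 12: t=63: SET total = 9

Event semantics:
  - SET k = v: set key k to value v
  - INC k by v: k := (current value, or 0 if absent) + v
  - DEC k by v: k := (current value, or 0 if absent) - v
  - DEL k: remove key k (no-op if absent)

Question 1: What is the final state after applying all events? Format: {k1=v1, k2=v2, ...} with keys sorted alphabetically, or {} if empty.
Answer: {count=40, total=9}

Derivation:
  after event 1 (t=5: INC total by 3): {total=3}
  after event 2 (t=11: SET total = 35): {total=35}
  after event 3 (t=13: INC total by 3): {total=38}
  after event 4 (t=14: DEL total): {}
  after event 5 (t=23: INC total by 3): {total=3}
  after event 6 (t=32: INC total by 12): {total=15}
  after event 7 (t=38: DEL count): {total=15}
  after event 8 (t=39: SET count = 40): {count=40, total=15}
  after event 9 (t=48: INC total by 12): {count=40, total=27}
  after event 10 (t=53: DEL max): {count=40, total=27}
  after event 11 (t=61: SET total = 5): {count=40, total=5}
  after event 12 (t=63: SET total = 9): {count=40, total=9}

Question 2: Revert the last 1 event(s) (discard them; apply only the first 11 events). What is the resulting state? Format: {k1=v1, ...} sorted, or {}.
Answer: {count=40, total=5}

Derivation:
Keep first 11 events (discard last 1):
  after event 1 (t=5: INC total by 3): {total=3}
  after event 2 (t=11: SET total = 35): {total=35}
  after event 3 (t=13: INC total by 3): {total=38}
  after event 4 (t=14: DEL total): {}
  after event 5 (t=23: INC total by 3): {total=3}
  after event 6 (t=32: INC total by 12): {total=15}
  after event 7 (t=38: DEL count): {total=15}
  after event 8 (t=39: SET count = 40): {count=40, total=15}
  after event 9 (t=48: INC total by 12): {count=40, total=27}
  after event 10 (t=53: DEL max): {count=40, total=27}
  after event 11 (t=61: SET total = 5): {count=40, total=5}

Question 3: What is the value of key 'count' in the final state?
Answer: 40

Derivation:
Track key 'count' through all 12 events:
  event 1 (t=5: INC total by 3): count unchanged
  event 2 (t=11: SET total = 35): count unchanged
  event 3 (t=13: INC total by 3): count unchanged
  event 4 (t=14: DEL total): count unchanged
  event 5 (t=23: INC total by 3): count unchanged
  event 6 (t=32: INC total by 12): count unchanged
  event 7 (t=38: DEL count): count (absent) -> (absent)
  event 8 (t=39: SET count = 40): count (absent) -> 40
  event 9 (t=48: INC total by 12): count unchanged
  event 10 (t=53: DEL max): count unchanged
  event 11 (t=61: SET total = 5): count unchanged
  event 12 (t=63: SET total = 9): count unchanged
Final: count = 40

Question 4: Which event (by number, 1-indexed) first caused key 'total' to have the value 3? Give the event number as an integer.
Looking for first event where total becomes 3:
  event 1: total (absent) -> 3  <-- first match

Answer: 1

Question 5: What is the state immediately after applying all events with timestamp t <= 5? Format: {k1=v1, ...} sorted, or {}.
Apply events with t <= 5 (1 events):
  after event 1 (t=5: INC total by 3): {total=3}

Answer: {total=3}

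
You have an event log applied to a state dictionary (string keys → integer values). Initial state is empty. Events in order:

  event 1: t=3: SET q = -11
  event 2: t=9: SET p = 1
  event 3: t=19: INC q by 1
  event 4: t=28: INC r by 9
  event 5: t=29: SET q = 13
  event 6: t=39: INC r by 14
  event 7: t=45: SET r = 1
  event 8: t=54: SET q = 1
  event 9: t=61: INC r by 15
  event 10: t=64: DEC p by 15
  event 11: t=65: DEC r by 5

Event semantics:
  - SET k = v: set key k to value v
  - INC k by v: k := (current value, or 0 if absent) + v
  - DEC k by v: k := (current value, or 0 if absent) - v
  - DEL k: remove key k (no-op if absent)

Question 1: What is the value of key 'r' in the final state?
Answer: 11

Derivation:
Track key 'r' through all 11 events:
  event 1 (t=3: SET q = -11): r unchanged
  event 2 (t=9: SET p = 1): r unchanged
  event 3 (t=19: INC q by 1): r unchanged
  event 4 (t=28: INC r by 9): r (absent) -> 9
  event 5 (t=29: SET q = 13): r unchanged
  event 6 (t=39: INC r by 14): r 9 -> 23
  event 7 (t=45: SET r = 1): r 23 -> 1
  event 8 (t=54: SET q = 1): r unchanged
  event 9 (t=61: INC r by 15): r 1 -> 16
  event 10 (t=64: DEC p by 15): r unchanged
  event 11 (t=65: DEC r by 5): r 16 -> 11
Final: r = 11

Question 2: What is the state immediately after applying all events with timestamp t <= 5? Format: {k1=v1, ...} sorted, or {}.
Apply events with t <= 5 (1 events):
  after event 1 (t=3: SET q = -11): {q=-11}

Answer: {q=-11}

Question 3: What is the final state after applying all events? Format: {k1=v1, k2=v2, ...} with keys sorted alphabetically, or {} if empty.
Answer: {p=-14, q=1, r=11}

Derivation:
  after event 1 (t=3: SET q = -11): {q=-11}
  after event 2 (t=9: SET p = 1): {p=1, q=-11}
  after event 3 (t=19: INC q by 1): {p=1, q=-10}
  after event 4 (t=28: INC r by 9): {p=1, q=-10, r=9}
  after event 5 (t=29: SET q = 13): {p=1, q=13, r=9}
  after event 6 (t=39: INC r by 14): {p=1, q=13, r=23}
  after event 7 (t=45: SET r = 1): {p=1, q=13, r=1}
  after event 8 (t=54: SET q = 1): {p=1, q=1, r=1}
  after event 9 (t=61: INC r by 15): {p=1, q=1, r=16}
  after event 10 (t=64: DEC p by 15): {p=-14, q=1, r=16}
  after event 11 (t=65: DEC r by 5): {p=-14, q=1, r=11}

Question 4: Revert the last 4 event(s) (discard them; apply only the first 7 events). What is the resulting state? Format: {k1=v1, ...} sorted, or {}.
Keep first 7 events (discard last 4):
  after event 1 (t=3: SET q = -11): {q=-11}
  after event 2 (t=9: SET p = 1): {p=1, q=-11}
  after event 3 (t=19: INC q by 1): {p=1, q=-10}
  after event 4 (t=28: INC r by 9): {p=1, q=-10, r=9}
  after event 5 (t=29: SET q = 13): {p=1, q=13, r=9}
  after event 6 (t=39: INC r by 14): {p=1, q=13, r=23}
  after event 7 (t=45: SET r = 1): {p=1, q=13, r=1}

Answer: {p=1, q=13, r=1}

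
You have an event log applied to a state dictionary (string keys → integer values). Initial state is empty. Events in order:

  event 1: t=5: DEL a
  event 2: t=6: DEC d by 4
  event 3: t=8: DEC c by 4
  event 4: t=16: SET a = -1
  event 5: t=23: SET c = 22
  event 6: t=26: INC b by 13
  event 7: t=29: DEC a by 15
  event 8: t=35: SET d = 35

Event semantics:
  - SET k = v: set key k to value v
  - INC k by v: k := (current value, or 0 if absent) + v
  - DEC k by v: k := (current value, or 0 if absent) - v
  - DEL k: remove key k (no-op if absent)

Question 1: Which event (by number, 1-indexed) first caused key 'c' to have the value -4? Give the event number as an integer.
Looking for first event where c becomes -4:
  event 3: c (absent) -> -4  <-- first match

Answer: 3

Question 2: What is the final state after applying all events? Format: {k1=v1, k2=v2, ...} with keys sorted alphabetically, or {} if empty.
Answer: {a=-16, b=13, c=22, d=35}

Derivation:
  after event 1 (t=5: DEL a): {}
  after event 2 (t=6: DEC d by 4): {d=-4}
  after event 3 (t=8: DEC c by 4): {c=-4, d=-4}
  after event 4 (t=16: SET a = -1): {a=-1, c=-4, d=-4}
  after event 5 (t=23: SET c = 22): {a=-1, c=22, d=-4}
  after event 6 (t=26: INC b by 13): {a=-1, b=13, c=22, d=-4}
  after event 7 (t=29: DEC a by 15): {a=-16, b=13, c=22, d=-4}
  after event 8 (t=35: SET d = 35): {a=-16, b=13, c=22, d=35}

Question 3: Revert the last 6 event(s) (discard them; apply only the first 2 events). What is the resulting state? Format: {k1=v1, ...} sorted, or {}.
Keep first 2 events (discard last 6):
  after event 1 (t=5: DEL a): {}
  after event 2 (t=6: DEC d by 4): {d=-4}

Answer: {d=-4}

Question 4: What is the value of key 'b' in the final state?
Answer: 13

Derivation:
Track key 'b' through all 8 events:
  event 1 (t=5: DEL a): b unchanged
  event 2 (t=6: DEC d by 4): b unchanged
  event 3 (t=8: DEC c by 4): b unchanged
  event 4 (t=16: SET a = -1): b unchanged
  event 5 (t=23: SET c = 22): b unchanged
  event 6 (t=26: INC b by 13): b (absent) -> 13
  event 7 (t=29: DEC a by 15): b unchanged
  event 8 (t=35: SET d = 35): b unchanged
Final: b = 13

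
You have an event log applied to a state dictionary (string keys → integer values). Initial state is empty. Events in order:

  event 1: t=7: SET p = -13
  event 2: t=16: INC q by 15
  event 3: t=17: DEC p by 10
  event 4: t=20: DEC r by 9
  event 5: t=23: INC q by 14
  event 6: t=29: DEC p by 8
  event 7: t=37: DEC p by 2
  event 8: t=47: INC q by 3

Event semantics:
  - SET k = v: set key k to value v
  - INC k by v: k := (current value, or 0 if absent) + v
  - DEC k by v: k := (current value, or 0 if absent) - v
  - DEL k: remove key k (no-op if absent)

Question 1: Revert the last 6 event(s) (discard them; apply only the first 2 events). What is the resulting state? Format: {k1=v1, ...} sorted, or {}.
Answer: {p=-13, q=15}

Derivation:
Keep first 2 events (discard last 6):
  after event 1 (t=7: SET p = -13): {p=-13}
  after event 2 (t=16: INC q by 15): {p=-13, q=15}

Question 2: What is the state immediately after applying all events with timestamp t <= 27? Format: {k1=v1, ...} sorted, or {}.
Apply events with t <= 27 (5 events):
  after event 1 (t=7: SET p = -13): {p=-13}
  after event 2 (t=16: INC q by 15): {p=-13, q=15}
  after event 3 (t=17: DEC p by 10): {p=-23, q=15}
  after event 4 (t=20: DEC r by 9): {p=-23, q=15, r=-9}
  after event 5 (t=23: INC q by 14): {p=-23, q=29, r=-9}

Answer: {p=-23, q=29, r=-9}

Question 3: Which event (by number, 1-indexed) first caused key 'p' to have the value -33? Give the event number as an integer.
Looking for first event where p becomes -33:
  event 1: p = -13
  event 2: p = -13
  event 3: p = -23
  event 4: p = -23
  event 5: p = -23
  event 6: p = -31
  event 7: p -31 -> -33  <-- first match

Answer: 7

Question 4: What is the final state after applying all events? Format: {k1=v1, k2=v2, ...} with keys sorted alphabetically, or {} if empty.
Answer: {p=-33, q=32, r=-9}

Derivation:
  after event 1 (t=7: SET p = -13): {p=-13}
  after event 2 (t=16: INC q by 15): {p=-13, q=15}
  after event 3 (t=17: DEC p by 10): {p=-23, q=15}
  after event 4 (t=20: DEC r by 9): {p=-23, q=15, r=-9}
  after event 5 (t=23: INC q by 14): {p=-23, q=29, r=-9}
  after event 6 (t=29: DEC p by 8): {p=-31, q=29, r=-9}
  after event 7 (t=37: DEC p by 2): {p=-33, q=29, r=-9}
  after event 8 (t=47: INC q by 3): {p=-33, q=32, r=-9}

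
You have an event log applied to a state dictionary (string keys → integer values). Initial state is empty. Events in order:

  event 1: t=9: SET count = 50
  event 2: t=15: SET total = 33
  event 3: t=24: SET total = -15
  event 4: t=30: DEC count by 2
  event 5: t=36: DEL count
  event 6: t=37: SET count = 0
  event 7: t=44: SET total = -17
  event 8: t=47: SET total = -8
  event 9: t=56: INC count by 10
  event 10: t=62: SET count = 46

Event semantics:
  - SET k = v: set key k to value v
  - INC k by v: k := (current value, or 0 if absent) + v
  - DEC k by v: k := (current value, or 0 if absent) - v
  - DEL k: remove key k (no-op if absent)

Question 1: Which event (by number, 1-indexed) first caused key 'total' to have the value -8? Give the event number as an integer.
Looking for first event where total becomes -8:
  event 2: total = 33
  event 3: total = -15
  event 4: total = -15
  event 5: total = -15
  event 6: total = -15
  event 7: total = -17
  event 8: total -17 -> -8  <-- first match

Answer: 8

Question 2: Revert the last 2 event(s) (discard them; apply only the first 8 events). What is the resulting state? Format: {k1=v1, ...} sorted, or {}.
Answer: {count=0, total=-8}

Derivation:
Keep first 8 events (discard last 2):
  after event 1 (t=9: SET count = 50): {count=50}
  after event 2 (t=15: SET total = 33): {count=50, total=33}
  after event 3 (t=24: SET total = -15): {count=50, total=-15}
  after event 4 (t=30: DEC count by 2): {count=48, total=-15}
  after event 5 (t=36: DEL count): {total=-15}
  after event 6 (t=37: SET count = 0): {count=0, total=-15}
  after event 7 (t=44: SET total = -17): {count=0, total=-17}
  after event 8 (t=47: SET total = -8): {count=0, total=-8}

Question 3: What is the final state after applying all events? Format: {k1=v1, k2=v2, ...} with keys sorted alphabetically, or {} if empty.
Answer: {count=46, total=-8}

Derivation:
  after event 1 (t=9: SET count = 50): {count=50}
  after event 2 (t=15: SET total = 33): {count=50, total=33}
  after event 3 (t=24: SET total = -15): {count=50, total=-15}
  after event 4 (t=30: DEC count by 2): {count=48, total=-15}
  after event 5 (t=36: DEL count): {total=-15}
  after event 6 (t=37: SET count = 0): {count=0, total=-15}
  after event 7 (t=44: SET total = -17): {count=0, total=-17}
  after event 8 (t=47: SET total = -8): {count=0, total=-8}
  after event 9 (t=56: INC count by 10): {count=10, total=-8}
  after event 10 (t=62: SET count = 46): {count=46, total=-8}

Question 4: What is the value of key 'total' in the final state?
Track key 'total' through all 10 events:
  event 1 (t=9: SET count = 50): total unchanged
  event 2 (t=15: SET total = 33): total (absent) -> 33
  event 3 (t=24: SET total = -15): total 33 -> -15
  event 4 (t=30: DEC count by 2): total unchanged
  event 5 (t=36: DEL count): total unchanged
  event 6 (t=37: SET count = 0): total unchanged
  event 7 (t=44: SET total = -17): total -15 -> -17
  event 8 (t=47: SET total = -8): total -17 -> -8
  event 9 (t=56: INC count by 10): total unchanged
  event 10 (t=62: SET count = 46): total unchanged
Final: total = -8

Answer: -8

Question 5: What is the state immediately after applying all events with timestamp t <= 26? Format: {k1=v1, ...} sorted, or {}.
Apply events with t <= 26 (3 events):
  after event 1 (t=9: SET count = 50): {count=50}
  after event 2 (t=15: SET total = 33): {count=50, total=33}
  after event 3 (t=24: SET total = -15): {count=50, total=-15}

Answer: {count=50, total=-15}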